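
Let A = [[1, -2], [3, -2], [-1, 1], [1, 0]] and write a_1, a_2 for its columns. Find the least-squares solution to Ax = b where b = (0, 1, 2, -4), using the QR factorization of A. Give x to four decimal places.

a_1 = (1, 3, -1, 1); ‖a_1‖ = 3.4641, so e_1 = (0.2887, 0.8660, -0.2887, 0.2887).
e_1·a_2 = 0.2887·(-2) + 0.8660·(-2) + (-0.2887)·1 + 0.2887·0 = -2.5981.
u_2 = a_2 + 2.5981·e_1 = (-1.2500, 0.2500, 0.2500, 0.7500).
‖u_2‖ = 1.5000, so e_2 = (-0.8333, 0.1667, 0.1667, 0.5000).
Qᵀb = (-0.8660, -1.5000).
Back-substitute: x_2 = -1.5000/1.5000 = -1.0000.
x_1 = (-0.8660 + 2.5981·(-1.0000))/3.4641 = -1.0000.

x = (-1.0000, -1.0000)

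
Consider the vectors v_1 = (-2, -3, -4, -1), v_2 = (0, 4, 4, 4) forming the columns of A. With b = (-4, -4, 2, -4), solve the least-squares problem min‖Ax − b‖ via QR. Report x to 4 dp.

x = (0.0000, -0.5000)

v_1 = (-2, -3, -4, -1); ‖v_1‖ = 5.4772, so e_1 = (-0.3651, -0.5477, -0.7303, -0.1826).
e_1·v_2 = (-0.3651)·0 + (-0.5477)·4 + (-0.7303)·4 + (-0.1826)·4 = -5.8424.
u_2 = v_2 + 5.8424·e_1 = (-2.1333, 0.8000, -0.2667, 2.9333).
‖u_2‖ = 3.7238, so e_2 = (-0.5729, 0.2148, -0.0716, 0.7877).
Qᵀb = (2.9212, -1.8619).
Back-substitute: x_2 = -1.8619/3.7238 = -0.5000.
x_1 = (2.9212 + 5.8424·(-0.5000))/5.4772 = 0.0000.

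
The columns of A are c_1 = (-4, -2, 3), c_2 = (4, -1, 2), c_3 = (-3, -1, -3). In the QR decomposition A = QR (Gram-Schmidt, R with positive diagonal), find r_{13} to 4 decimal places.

c_1 = (-4, -2, 3); ‖c_1‖ = 5.3852, so q_1 = (-0.7428, -0.3714, 0.5571).
r_{13} = q_1·c_3 = 0.9285.

r_{13} = 0.9285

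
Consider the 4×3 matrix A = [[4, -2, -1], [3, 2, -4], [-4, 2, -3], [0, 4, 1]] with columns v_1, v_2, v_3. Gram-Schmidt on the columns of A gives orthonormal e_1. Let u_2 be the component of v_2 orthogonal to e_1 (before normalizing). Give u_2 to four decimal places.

v_1 = (4, 3, -4, 0); ‖v_1‖ = 6.4031, so e_1 = (0.6247, 0.4685, -0.6247, 0.0000).
e_1·v_2 = 0.6247·(-2) + 0.4685·2 + (-0.6247)·2 + 0.0000·4 = -1.5617.
u_2 = v_2 + 1.5617·e_1 = (-1.0244, 2.7317, 1.0244, 4.0000).

u_2 = (-1.0244, 2.7317, 1.0244, 4.0000)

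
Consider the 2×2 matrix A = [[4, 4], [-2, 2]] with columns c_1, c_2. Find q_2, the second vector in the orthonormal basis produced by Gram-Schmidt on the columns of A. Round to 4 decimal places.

c_1 = (4, -2); ‖c_1‖ = 4.4721, so q_1 = (0.8944, -0.4472).
q_1·c_2 = 0.8944·4 + (-0.4472)·2 = 2.6833.
u_2 = c_2 − 2.6833·q_1 = (1.6000, 3.2000).
‖u_2‖ = 3.5777, so q_2 = (0.4472, 0.8944).

q_2 = (0.4472, 0.8944)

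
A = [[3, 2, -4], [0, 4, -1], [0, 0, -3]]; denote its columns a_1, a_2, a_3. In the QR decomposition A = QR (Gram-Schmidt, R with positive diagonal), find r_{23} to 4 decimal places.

r_{23} = -1.0000

a_1 = (3, 0, 0); ‖a_1‖ = 3.0000, so e_1 = (1.0000, 0.0000, 0.0000).
e_1·a_2 = 1.0000·2 + 0.0000·4 + 0.0000·0 = 2.0000.
u_2 = a_2 − 2.0000·e_1 = (0.0000, 4.0000, 0.0000).
‖u_2‖ = 4.0000, so e_2 = (0.0000, 1.0000, 0.0000).
r_{23} = e_2·a_3 = -1.0000.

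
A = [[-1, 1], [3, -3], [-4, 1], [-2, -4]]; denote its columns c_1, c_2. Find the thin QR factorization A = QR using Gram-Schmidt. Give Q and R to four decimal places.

c_1 = (-1, 3, -4, -2); ‖c_1‖ = 5.4772, so q_1 = (-0.1826, 0.5477, -0.7303, -0.3651).
q_1·c_2 = (-0.1826)·1 + 0.5477·(-3) + (-0.7303)·1 + (-0.3651)·(-4) = -1.0954.
u_2 = c_2 + 1.0954·q_1 = (0.8000, -2.4000, 0.2000, -4.4000).
‖u_2‖ = 5.0794, so q_2 = (0.1575, -0.4725, 0.0394, -0.8662).

Q = [[-0.1826, 0.1575], [0.5477, -0.4725], [-0.7303, 0.0394], [-0.3651, -0.8662]], R = [[5.4772, -1.0954], [0.0000, 5.0794]]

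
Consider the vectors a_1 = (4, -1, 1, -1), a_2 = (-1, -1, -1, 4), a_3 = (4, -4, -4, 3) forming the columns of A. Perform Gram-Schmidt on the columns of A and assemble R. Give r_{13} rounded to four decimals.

a_1 = (4, -1, 1, -1); ‖a_1‖ = 4.3589, so e_1 = (0.9177, -0.2294, 0.2294, -0.2294).
r_{13} = e_1·a_3 = 2.9824.

r_{13} = 2.9824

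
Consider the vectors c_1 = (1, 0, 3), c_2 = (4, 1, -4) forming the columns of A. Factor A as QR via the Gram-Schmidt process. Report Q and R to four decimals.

Q = [[0.3162, 0.9307], [0.0000, 0.1939], [0.9487, -0.3102]], R = [[3.1623, -2.5298], [0.0000, 5.1575]]

c_1 = (1, 0, 3); ‖c_1‖ = 3.1623, so e_1 = (0.3162, 0.0000, 0.9487).
e_1·c_2 = 0.3162·4 + 0.0000·1 + 0.9487·(-4) = -2.5298.
u_2 = c_2 + 2.5298·e_1 = (4.8000, 1.0000, -1.6000).
‖u_2‖ = 5.1575, so e_2 = (0.9307, 0.1939, -0.3102).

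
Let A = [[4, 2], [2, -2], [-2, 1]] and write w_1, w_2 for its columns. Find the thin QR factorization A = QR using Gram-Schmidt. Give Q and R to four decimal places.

e_1 = w_1/‖w_1‖ = (4, 2, -2)/4.8990 = (0.8165, 0.4082, -0.4082).
r_{12} = e_1·w_2 = 0.4082.
u_2 = w_2 − 0.4082·e_1 = (1.6667, -2.1667, 1.1667).
‖u_2‖ = 2.9721, so e_2 = (0.5608, -0.7290, 0.3925).

Q = [[0.8165, 0.5608], [0.4082, -0.7290], [-0.4082, 0.3925]], R = [[4.8990, 0.4082], [0.0000, 2.9721]]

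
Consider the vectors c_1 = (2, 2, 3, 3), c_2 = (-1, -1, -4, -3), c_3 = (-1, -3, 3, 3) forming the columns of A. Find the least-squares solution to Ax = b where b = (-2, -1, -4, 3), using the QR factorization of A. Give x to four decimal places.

x = (3.1833, 4.2851, 1.5362)

c_1 = (2, 2, 3, 3); ‖c_1‖ = 5.0990, so q_1 = (0.3922, 0.3922, 0.5883, 0.5883).
q_1·c_2 = 0.3922·(-1) + 0.3922·(-1) + 0.5883·(-4) + 0.5883·(-3) = -4.9029.
u_2 = c_2 + 4.9029·q_1 = (0.9231, 0.9231, -1.1154, -0.1154).
‖u_2‖ = 1.7209, so q_2 = (0.5364, 0.5364, -0.6481, -0.0670).
q_1·c_3 = 0.3922·(-1) + 0.3922·(-3) + 0.5883·3 + 0.5883·3 = 1.9612; q_2·c_3 = 0.5364·(-1) + 0.5364·(-3) + (-0.6481)·3 + (-0.0670)·3 = -4.2911.
u_3 = c_3 − 1.9612·q_1 + 4.2911·q_2 = (0.5325, -1.4675, -0.9351, 1.5584).
‖u_3‖ = 2.3959, so q_3 = (0.2222, -0.6125, -0.3903, 0.6505).
Qᵀb = (-1.7650, 0.7822, 3.6806).
Back-substitute: x_3 = 3.6806/2.3959 = 1.5362.
x_2 = (0.7822 + 4.2911·1.5362)/1.7209 = 4.2851.
x_1 = (-1.7650 + 4.9029·4.2851 − 1.9612·1.5362)/5.0990 = 3.1833.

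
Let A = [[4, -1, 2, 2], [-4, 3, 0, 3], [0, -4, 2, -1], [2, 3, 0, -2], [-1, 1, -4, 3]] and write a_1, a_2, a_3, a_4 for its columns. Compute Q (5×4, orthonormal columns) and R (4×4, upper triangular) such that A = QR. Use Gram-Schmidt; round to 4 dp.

a_1 = (4, -4, 0, 2, -1); ‖a_1‖ = 6.0828, so e_1 = (0.6576, -0.6576, 0.0000, 0.3288, -0.1644).
e_1·a_2 = 0.6576·(-1) + (-0.6576)·3 + 0.0000·(-4) + 0.3288·3 + (-0.1644)·1 = -1.8084.
u_2 = a_2 + 1.8084·e_1 = (0.1892, 1.8108, -4.0000, 3.5946, 0.7027).
‖u_2‖ = 5.7210, so e_2 = (0.0331, 0.3165, -0.6992, 0.6283, 0.1228).
e_1·a_3 = 0.6576·2 + (-0.6576)·0 + 0.0000·2 + 0.3288·0 + (-0.1644)·(-4) = 1.9728; e_2·a_3 = 0.0331·2 + 0.3165·0 + (-0.6992)·2 + 0.6283·0 + 0.1228·(-4) = -1.8235.
u_3 = a_3 − 1.9728·e_1 + 1.8235·e_2 = (0.7630, 1.8745, 0.7250, 0.4971, -3.4517).
‖u_3‖ = 4.0967, so e_3 = (0.1862, 0.4576, 0.1770, 0.1213, -0.8426).
e_1·a_4 = 0.6576·2 + (-0.6576)·3 + 0.0000·(-1) + 0.3288·(-2) + (-0.1644)·3 = -1.8084; e_2·a_4 = 0.0331·2 + 0.3165·3 + (-0.6992)·(-1) + 0.6283·(-2) + 0.1228·3 = 0.8267; e_3·a_4 = 0.1862·2 + 0.4576·3 + 0.1770·(-1) + 0.1213·(-2) + (-0.8426)·3 = -1.2022.
u_4 = a_4 + 1.8084·e_1 − 0.8267·e_2 + 1.2022·e_3 = (3.3858, 2.0992, -0.2092, -1.7790, 1.5883).
‖u_4‖ = 4.6477, so e_4 = (0.7285, 0.4517, -0.0450, -0.3828, 0.3417).

Q = [[0.6576, 0.0331, 0.1862, 0.7285], [-0.6576, 0.3165, 0.4576, 0.4517], [0.0000, -0.6992, 0.1770, -0.0450], [0.3288, 0.6283, 0.1213, -0.3828], [-0.1644, 0.1228, -0.8426, 0.3417]], R = [[6.0828, -1.8084, 1.9728, -1.8084], [0.0000, 5.7210, -1.8235, 0.8267], [0.0000, 0.0000, 4.0967, -1.2022], [0.0000, 0.0000, 0.0000, 4.6477]]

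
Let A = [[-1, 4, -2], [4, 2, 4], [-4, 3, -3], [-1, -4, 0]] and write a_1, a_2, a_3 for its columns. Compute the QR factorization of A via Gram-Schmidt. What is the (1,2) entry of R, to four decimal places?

r_{12} = -0.6860

a_1 = (-1, 4, -4, -1); ‖a_1‖ = 5.8310, so e_1 = (-0.1715, 0.6860, -0.6860, -0.1715).
r_{12} = e_1·a_2 = -0.6860.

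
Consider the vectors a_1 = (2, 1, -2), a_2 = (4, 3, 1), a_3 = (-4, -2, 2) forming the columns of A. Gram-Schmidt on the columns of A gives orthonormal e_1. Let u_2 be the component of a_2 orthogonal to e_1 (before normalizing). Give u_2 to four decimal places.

e_1 = a_1/‖a_1‖ = (2, 1, -2)/3.0000 = (0.6667, 0.3333, -0.6667).
r_{12} = e_1·a_2 = 3.0000.
u_2 = a_2 − 3.0000·e_1 = (2.0000, 2.0000, 3.0000).

u_2 = (2.0000, 2.0000, 3.0000)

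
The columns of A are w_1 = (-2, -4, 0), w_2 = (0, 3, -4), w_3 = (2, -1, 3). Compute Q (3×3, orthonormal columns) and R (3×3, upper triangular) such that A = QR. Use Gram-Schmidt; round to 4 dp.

w_1 = (-2, -4, 0); ‖w_1‖ = 4.4721, so q_1 = (-0.4472, -0.8944, 0.0000).
q_1·w_2 = (-0.4472)·0 + (-0.8944)·3 + 0.0000·(-4) = -2.6833.
u_2 = w_2 + 2.6833·q_1 = (-1.2000, 0.6000, -4.0000).
‖u_2‖ = 4.2190, so q_2 = (-0.2844, 0.1422, -0.9481).
q_1·w_3 = (-0.4472)·2 + (-0.8944)·(-1) + 0.0000·3 = 0.0000; q_2·w_3 = (-0.2844)·2 + 0.1422·(-1) + (-0.9481)·3 = -3.5553.
u_3 = w_3 + 0.0000·q_1 + 3.5553·q_2 = (0.9888, -0.4944, -0.3708).
‖u_3‖ = 1.1660, so q_3 = (0.8480, -0.4240, -0.3180).

Q = [[-0.4472, -0.2844, 0.8480], [-0.8944, 0.1422, -0.4240], [0.0000, -0.9481, -0.3180]], R = [[4.4721, -2.6833, 0.0000], [0.0000, 4.2190, -3.5553], [0.0000, 0.0000, 1.1660]]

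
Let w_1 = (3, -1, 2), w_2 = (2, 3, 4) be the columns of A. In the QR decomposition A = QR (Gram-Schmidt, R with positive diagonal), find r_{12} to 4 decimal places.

r_{12} = 2.9399

w_1 = (3, -1, 2); ‖w_1‖ = 3.7417, so e_1 = (0.8018, -0.2673, 0.5345).
r_{12} = e_1·w_2 = 2.9399.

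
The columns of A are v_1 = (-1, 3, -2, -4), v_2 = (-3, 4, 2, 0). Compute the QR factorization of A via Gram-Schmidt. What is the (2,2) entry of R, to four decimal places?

r_{22} = 4.9967

q_1 = v_1/‖v_1‖ = (-1, 3, -2, -4)/5.4772 = (-0.1826, 0.5477, -0.3651, -0.7303).
r_{12} = q_1·v_2 = 2.0083.
u_2 = v_2 − 2.0083·q_1 = (-2.6333, 2.9000, 2.7333, 1.4667).
r_{22} = ‖u_2‖ = 4.9967.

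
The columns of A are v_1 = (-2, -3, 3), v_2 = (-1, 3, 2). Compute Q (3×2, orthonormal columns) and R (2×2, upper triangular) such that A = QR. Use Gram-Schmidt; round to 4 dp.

v_1 = (-2, -3, 3); ‖v_1‖ = 4.6904, so e_1 = (-0.4264, -0.6396, 0.6396).
e_1·v_2 = (-0.4264)·(-1) + (-0.6396)·3 + 0.6396·2 = -0.2132.
u_2 = v_2 + 0.2132·e_1 = (-1.0909, 2.8636, 2.1364).
‖u_2‖ = 3.7356, so e_2 = (-0.2920, 0.7666, 0.5719).

Q = [[-0.4264, -0.2920], [-0.6396, 0.7666], [0.6396, 0.5719]], R = [[4.6904, -0.2132], [0.0000, 3.7356]]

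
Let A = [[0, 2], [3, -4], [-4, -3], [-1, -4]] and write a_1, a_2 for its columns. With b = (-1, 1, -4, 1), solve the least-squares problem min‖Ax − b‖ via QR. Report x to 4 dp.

x = (0.6950, -0.0173)

a_1 = (0, 3, -4, -1); ‖a_1‖ = 5.0990, so e_1 = (0.0000, 0.5883, -0.7845, -0.1961).
e_1·a_2 = 0.0000·2 + 0.5883·(-4) + (-0.7845)·(-3) + (-0.1961)·(-4) = 0.7845.
u_2 = a_2 − 0.7845·e_1 = (2.0000, -4.4615, -2.3846, -3.8462).
‖u_2‖ = 6.6622, so e_2 = (0.3002, -0.6697, -0.3579, -0.5773).
Qᵀb = (3.5301, -0.1155).
Back-substitute: x_2 = -0.1155/6.6622 = -0.0173.
x_1 = (3.5301 − 0.7845·(-0.0173))/5.0990 = 0.6950.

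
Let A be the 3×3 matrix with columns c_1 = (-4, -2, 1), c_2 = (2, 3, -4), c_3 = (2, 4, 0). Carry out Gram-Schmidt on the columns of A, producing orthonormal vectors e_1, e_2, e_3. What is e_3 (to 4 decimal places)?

e_1 = c_1/‖c_1‖ = (-4, -2, 1)/4.5826 = (-0.8729, -0.4364, 0.2182).
r_{12} = e_1·c_2 = -3.9279.
u_2 = c_2 + 3.9279·e_1 = (-1.4286, 1.2857, -3.1429).
‖u_2‖ = 3.6839, so e_2 = (-0.3878, 0.3490, -0.8531).
r_{13} = e_1·c_3 = -3.4915; r_{23} = e_2·c_3 = 0.6205.
u_3 = c_3 + 3.4915·e_1 − 0.6205·e_2 = (-0.8070, 2.2596, 1.2912).
‖u_3‖ = 2.7248, so e_3 = (-0.2962, 0.8293, 0.4739).

e_3 = (-0.2962, 0.8293, 0.4739)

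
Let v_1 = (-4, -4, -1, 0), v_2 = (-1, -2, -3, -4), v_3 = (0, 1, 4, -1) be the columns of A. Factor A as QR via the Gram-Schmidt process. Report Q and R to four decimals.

v_1 = (-4, -4, -1, 0); ‖v_1‖ = 5.7446, so q_1 = (-0.6963, -0.6963, -0.1741, 0.0000).
q_1·v_2 = (-0.6963)·(-1) + (-0.6963)·(-2) + (-0.1741)·(-3) + 0.0000·(-4) = 2.6112.
u_2 = v_2 − 2.6112·q_1 = (0.8182, -0.1818, -2.5455, -4.0000).
‖u_2‖ = 4.8148, so q_2 = (0.1699, -0.0378, -0.5287, -0.8308).
q_1·v_3 = (-0.6963)·0 + (-0.6963)·1 + (-0.1741)·4 + 0.0000·(-1) = -1.3926; q_2·v_3 = 0.1699·0 + (-0.0378)·1 + (-0.5287)·4 + (-0.8308)·(-1) = -1.3217.
u_3 = v_3 + 1.3926·q_1 + 1.3217·q_2 = (-0.7451, -0.0196, 3.0588, -2.0980).
‖u_3‖ = 3.7833, so q_3 = (-0.1969, -0.0052, 0.8085, -0.5545).

Q = [[-0.6963, 0.1699, -0.1969], [-0.6963, -0.0378, -0.0052], [-0.1741, -0.5287, 0.8085], [0.0000, -0.8308, -0.5545]], R = [[5.7446, 2.6112, -1.3926], [0.0000, 4.8148, -1.3217], [0.0000, 0.0000, 3.7833]]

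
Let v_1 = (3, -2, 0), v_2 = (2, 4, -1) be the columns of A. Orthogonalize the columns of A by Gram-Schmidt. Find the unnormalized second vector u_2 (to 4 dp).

u_2 = (2.4615, 3.6923, -1.0000)

q_1 = v_1/‖v_1‖ = (3, -2, 0)/3.6056 = (0.8321, -0.5547, 0.0000).
r_{12} = q_1·v_2 = -0.5547.
u_2 = v_2 + 0.5547·q_1 = (2.4615, 3.6923, -1.0000).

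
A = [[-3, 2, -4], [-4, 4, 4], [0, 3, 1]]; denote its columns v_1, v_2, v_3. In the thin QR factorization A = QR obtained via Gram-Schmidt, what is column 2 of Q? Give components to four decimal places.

e_2 = (-0.2061, 0.1546, 0.9662)

v_1 = (-3, -4, 0); ‖v_1‖ = 5.0000, so e_1 = (-0.6000, -0.8000, 0.0000).
e_1·v_2 = (-0.6000)·2 + (-0.8000)·4 + 0.0000·3 = -4.4000.
u_2 = v_2 + 4.4000·e_1 = (-0.6400, 0.4800, 3.0000).
‖u_2‖ = 3.1048, so e_2 = (-0.2061, 0.1546, 0.9662).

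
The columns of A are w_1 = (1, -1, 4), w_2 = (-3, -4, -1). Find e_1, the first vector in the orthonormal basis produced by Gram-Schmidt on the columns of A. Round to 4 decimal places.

w_1 = (1, -1, 4); ‖w_1‖ = 4.2426, so e_1 = (0.2357, -0.2357, 0.9428).

e_1 = (0.2357, -0.2357, 0.9428)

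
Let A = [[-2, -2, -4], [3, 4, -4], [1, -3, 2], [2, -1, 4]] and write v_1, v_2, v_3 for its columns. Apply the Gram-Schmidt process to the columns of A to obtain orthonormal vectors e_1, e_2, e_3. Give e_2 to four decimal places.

e_1 = v_1/‖v_1‖ = (-2, 3, 1, 2)/4.2426 = (-0.4714, 0.7071, 0.2357, 0.4714).
r_{12} = e_1·v_2 = 2.5927.
u_2 = v_2 − 2.5927·e_1 = (-0.7778, 2.1667, -3.6111, -2.2222).
‖u_2‖ = 4.8247, so e_2 = (-0.1612, 0.4491, -0.7485, -0.4606).

e_2 = (-0.1612, 0.4491, -0.7485, -0.4606)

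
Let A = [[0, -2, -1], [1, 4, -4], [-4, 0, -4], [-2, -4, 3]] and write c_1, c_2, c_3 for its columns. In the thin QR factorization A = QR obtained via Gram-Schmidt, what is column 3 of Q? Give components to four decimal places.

q_1 = c_1/‖c_1‖ = (0, 1, -4, -2)/4.5826 = (0.0000, 0.2182, -0.8729, -0.4364).
r_{12} = q_1·c_2 = 2.6186.
u_2 = c_2 − 2.6186·q_1 = (-2.0000, 3.4286, 2.2857, -2.8571).
‖u_2‖ = 5.3984, so q_2 = (-0.3705, 0.6351, 0.4234, -0.5293).
r_{13} = q_1·c_3 = 1.3093; r_{23} = q_2·c_3 = -5.4513.
u_3 = c_3 − 1.3093·q_1 + 5.4513·q_2 = (-3.0196, -0.8235, -0.5490, 0.6863).
‖u_3‖ = 3.2509, so q_3 = (-0.9288, -0.2533, -0.1689, 0.2111).

q_3 = (-0.9288, -0.2533, -0.1689, 0.2111)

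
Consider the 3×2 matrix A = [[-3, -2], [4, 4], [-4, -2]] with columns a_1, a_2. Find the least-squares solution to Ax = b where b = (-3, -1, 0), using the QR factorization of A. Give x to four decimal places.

x = (0.7143, -0.8095)

a_1 = (-3, 4, -4); ‖a_1‖ = 6.4031, so q_1 = (-0.4685, 0.6247, -0.6247).
q_1·a_2 = (-0.4685)·(-2) + 0.6247·4 + (-0.6247)·(-2) = 4.6852.
u_2 = a_2 − 4.6852·q_1 = (0.1951, 1.0732, 0.9268).
‖u_2‖ = 1.4314, so q_2 = (0.1363, 0.7498, 0.6475).
Qᵀb = (0.7809, -1.1587).
Back-substitute: x_2 = -1.1587/1.4314 = -0.8095.
x_1 = (0.7809 − 4.6852·(-0.8095))/6.4031 = 0.7143.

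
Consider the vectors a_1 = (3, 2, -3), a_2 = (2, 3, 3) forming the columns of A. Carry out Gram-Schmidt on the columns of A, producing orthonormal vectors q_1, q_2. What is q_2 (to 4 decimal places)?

q_1 = a_1/‖a_1‖ = (3, 2, -3)/4.6904 = (0.6396, 0.4264, -0.6396).
r_{12} = q_1·a_2 = 0.6396.
u_2 = a_2 − 0.6396·q_1 = (1.5909, 2.7273, 3.4091).
‖u_2‖ = 4.6466, so q_2 = (0.3424, 0.5869, 0.7337).

q_2 = (0.3424, 0.5869, 0.7337)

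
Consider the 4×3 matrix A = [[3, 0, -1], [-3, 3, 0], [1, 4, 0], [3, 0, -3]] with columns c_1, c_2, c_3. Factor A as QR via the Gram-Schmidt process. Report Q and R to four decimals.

Q = [[0.5669, 0.1091, 0.1543], [-0.5669, 0.5019, -0.4938], [0.1890, 0.8510, 0.3703], [0.5669, 0.1091, -0.7715]], R = [[5.2915, -0.9449, -2.2678], [0.0000, 4.9099, -0.4364], [0.0000, 0.0000, 2.1602]]

c_1 = (3, -3, 1, 3); ‖c_1‖ = 5.2915, so q_1 = (0.5669, -0.5669, 0.1890, 0.5669).
q_1·c_2 = 0.5669·0 + (-0.5669)·3 + 0.1890·4 + 0.5669·0 = -0.9449.
u_2 = c_2 + 0.9449·q_1 = (0.5357, 2.4643, 4.1786, 0.5357).
‖u_2‖ = 4.9099, so q_2 = (0.1091, 0.5019, 0.8510, 0.1091).
q_1·c_3 = 0.5669·(-1) + (-0.5669)·0 + 0.1890·0 + 0.5669·(-3) = -2.2678; q_2·c_3 = 0.1091·(-1) + 0.5019·0 + 0.8510·0 + 0.1091·(-3) = -0.4364.
u_3 = c_3 + 2.2678·q_1 + 0.4364·q_2 = (0.3333, -1.0667, 0.8000, -1.6667).
‖u_3‖ = 2.1602, so q_3 = (0.1543, -0.4938, 0.3703, -0.7715).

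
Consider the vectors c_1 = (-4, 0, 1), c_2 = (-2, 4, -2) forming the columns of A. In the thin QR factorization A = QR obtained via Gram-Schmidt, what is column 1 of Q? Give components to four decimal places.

e_1 = (-0.9701, 0.0000, 0.2425)

e_1 = c_1/‖c_1‖ = (-4, 0, 1)/4.1231 = (-0.9701, 0.0000, 0.2425).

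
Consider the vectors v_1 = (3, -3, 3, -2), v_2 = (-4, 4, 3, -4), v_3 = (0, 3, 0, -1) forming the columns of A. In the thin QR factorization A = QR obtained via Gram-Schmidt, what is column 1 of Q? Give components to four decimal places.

q_1 = (0.5388, -0.5388, 0.5388, -0.3592)

v_1 = (3, -3, 3, -2); ‖v_1‖ = 5.5678, so q_1 = (0.5388, -0.5388, 0.5388, -0.3592).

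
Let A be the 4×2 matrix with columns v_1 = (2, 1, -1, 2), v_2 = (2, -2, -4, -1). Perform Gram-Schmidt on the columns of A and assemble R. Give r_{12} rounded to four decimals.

r_{12} = 1.2649

v_1 = (2, 1, -1, 2); ‖v_1‖ = 3.1623, so e_1 = (0.6325, 0.3162, -0.3162, 0.6325).
r_{12} = e_1·v_2 = 1.2649.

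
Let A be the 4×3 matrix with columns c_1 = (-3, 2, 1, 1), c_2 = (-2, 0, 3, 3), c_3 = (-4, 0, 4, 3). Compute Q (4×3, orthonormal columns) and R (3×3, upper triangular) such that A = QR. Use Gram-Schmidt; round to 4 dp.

Q = [[-0.7746, 0.1136, -0.5140], [0.5164, -0.4544, -0.5997], [0.2582, 0.6248, 0.2270], [0.2582, 0.6248, -0.5697]], R = [[3.8730, 3.0984, 4.9058], [0.0000, 3.5214, 3.9189], [0.0000, 0.0000, 1.2551]]

c_1 = (-3, 2, 1, 1); ‖c_1‖ = 3.8730, so q_1 = (-0.7746, 0.5164, 0.2582, 0.2582).
q_1·c_2 = (-0.7746)·(-2) + 0.5164·0 + 0.2582·3 + 0.2582·3 = 3.0984.
u_2 = c_2 − 3.0984·q_1 = (0.4000, -1.6000, 2.2000, 2.2000).
‖u_2‖ = 3.5214, so q_2 = (0.1136, -0.4544, 0.6248, 0.6248).
q_1·c_3 = (-0.7746)·(-4) + 0.5164·0 + 0.2582·4 + 0.2582·3 = 4.9058; q_2·c_3 = 0.1136·(-4) + (-0.4544)·0 + 0.6248·4 + 0.6248·3 = 3.9189.
u_3 = c_3 − 4.9058·q_1 − 3.9189·q_2 = (-0.6452, -0.7527, 0.2849, -0.7151).
‖u_3‖ = 1.2551, so q_3 = (-0.5140, -0.5997, 0.2270, -0.5697).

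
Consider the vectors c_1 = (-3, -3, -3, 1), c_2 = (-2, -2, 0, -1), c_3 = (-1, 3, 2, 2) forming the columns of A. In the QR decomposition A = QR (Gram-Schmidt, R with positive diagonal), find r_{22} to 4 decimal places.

r_{22} = 2.1630

c_1 = (-3, -3, -3, 1); ‖c_1‖ = 5.2915, so q_1 = (-0.5669, -0.5669, -0.5669, 0.1890).
q_1·c_2 = (-0.5669)·(-2) + (-0.5669)·(-2) + (-0.5669)·0 + 0.1890·(-1) = 2.0788.
u_2 = c_2 − 2.0788·q_1 = (-0.8214, -0.8214, 1.1786, -1.3929).
r_{22} = ‖u_2‖ = 2.1630.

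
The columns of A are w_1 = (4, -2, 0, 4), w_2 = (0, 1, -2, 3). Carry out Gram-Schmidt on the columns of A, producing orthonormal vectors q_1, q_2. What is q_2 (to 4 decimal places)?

w_1 = (4, -2, 0, 4); ‖w_1‖ = 6.0000, so q_1 = (0.6667, -0.3333, 0.0000, 0.6667).
q_1·w_2 = 0.6667·0 + (-0.3333)·1 + 0.0000·(-2) + 0.6667·3 = 1.6667.
u_2 = w_2 − 1.6667·q_1 = (-1.1111, 1.5556, -2.0000, 1.8889).
‖u_2‖ = 3.3500, so q_2 = (-0.3317, 0.4644, -0.5970, 0.5639).

q_2 = (-0.3317, 0.4644, -0.5970, 0.5639)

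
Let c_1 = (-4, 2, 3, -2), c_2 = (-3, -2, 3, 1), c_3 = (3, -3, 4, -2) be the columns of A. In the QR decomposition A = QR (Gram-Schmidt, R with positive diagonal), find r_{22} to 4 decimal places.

r_{22} = 4.0227

c_1 = (-4, 2, 3, -2); ‖c_1‖ = 5.7446, so e_1 = (-0.6963, 0.3482, 0.5222, -0.3482).
e_1·c_2 = (-0.6963)·(-3) + 0.3482·(-2) + 0.5222·3 + (-0.3482)·1 = 2.6112.
u_2 = c_2 − 2.6112·e_1 = (-1.1818, -2.9091, 1.6364, 1.9091).
r_{22} = ‖u_2‖ = 4.0227.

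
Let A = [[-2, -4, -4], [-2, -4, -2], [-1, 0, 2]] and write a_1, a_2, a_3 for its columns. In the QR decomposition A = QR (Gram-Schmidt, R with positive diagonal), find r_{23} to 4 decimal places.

e_1 = a_1/‖a_1‖ = (-2, -2, -1)/3.0000 = (-0.6667, -0.6667, -0.3333).
r_{12} = e_1·a_2 = 5.3333.
u_2 = a_2 − 5.3333·e_1 = (-0.4444, -0.4444, 1.7778).
‖u_2‖ = 1.8856, so e_2 = (-0.2357, -0.2357, 0.9428).
r_{23} = e_2·a_3 = 3.2998.

r_{23} = 3.2998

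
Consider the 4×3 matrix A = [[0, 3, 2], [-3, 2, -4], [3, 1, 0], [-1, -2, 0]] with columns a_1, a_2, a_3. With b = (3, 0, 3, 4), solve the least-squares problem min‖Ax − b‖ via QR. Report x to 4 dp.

x = (0.1143, 0.2571, 0.2571)

a_1 = (0, -3, 3, -1); ‖a_1‖ = 4.3589, so q_1 = (0.0000, -0.6882, 0.6882, -0.2294).
q_1·a_2 = 0.0000·3 + (-0.6882)·2 + 0.6882·1 + (-0.2294)·(-2) = -0.2294.
u_2 = a_2 + 0.2294·q_1 = (3.0000, 1.8421, 1.1579, -2.0526).
‖u_2‖ = 4.2364, so q_2 = (0.7081, 0.4348, 0.2733, -0.4845).
q_1·a_3 = 0.0000·2 + (-0.6882)·(-4) + 0.6882·0 + (-0.2294)·0 = 2.7530; q_2·a_3 = 0.7081·2 + 0.4348·(-4) + 0.2733·0 + (-0.4845)·0 = -0.3230.
u_3 = a_3 − 2.7530·q_1 + 0.3230·q_2 = (2.2287, -1.9648, -1.8065, 0.4751).
‖u_3‖ = 3.5095, so q_3 = (0.6351, -0.5599, -0.5147, 0.1354).
Qᵀb = (1.1471, 1.0063, 0.9024).
Back-substitute: x_3 = 0.9024/3.5095 = 0.2571.
x_2 = (1.0063 + 0.3230·0.2571)/4.2364 = 0.2571.
x_1 = (1.1471 + 0.2294·0.2571 − 2.7530·0.2571)/4.3589 = 0.1143.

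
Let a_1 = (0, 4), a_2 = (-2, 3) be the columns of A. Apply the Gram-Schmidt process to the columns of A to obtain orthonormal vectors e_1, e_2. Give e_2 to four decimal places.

e_1 = a_1/‖a_1‖ = (0, 4)/4.0000 = (0.0000, 1.0000).
r_{12} = e_1·a_2 = 3.0000.
u_2 = a_2 − 3.0000·e_1 = (-2.0000, 0.0000).
‖u_2‖ = 2.0000, so e_2 = (-1.0000, 0.0000).

e_2 = (-1.0000, 0.0000)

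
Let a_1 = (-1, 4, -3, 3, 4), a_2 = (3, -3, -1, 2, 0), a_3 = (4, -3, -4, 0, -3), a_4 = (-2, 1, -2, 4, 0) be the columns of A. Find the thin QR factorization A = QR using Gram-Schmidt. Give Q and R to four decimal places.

a_1 = (-1, 4, -3, 3, 4); ‖a_1‖ = 7.1414, so q_1 = (-0.1400, 0.5601, -0.4201, 0.4201, 0.5601).
q_1·a_2 = (-0.1400)·3 + 0.5601·(-3) + (-0.4201)·(-1) + 0.4201·2 + 0.5601·0 = -0.8402.
u_2 = a_2 + 0.8402·q_1 = (2.8824, -2.5294, -1.3529, 2.3529, 0.4706).
‖u_2‖ = 4.7217, so q_2 = (0.6105, -0.5357, -0.2865, 0.4983, 0.0997).
q_1·a_3 = (-0.1400)·4 + 0.5601·(-3) + (-0.4201)·(-4) + 0.4201·0 + 0.5601·(-3) = -2.2404; q_2·a_3 = 0.6105·4 + (-0.5357)·(-3) + (-0.2865)·(-4) + 0.4983·0 + 0.0997·(-3) = 4.8961.
u_3 = a_3 + 2.2404·q_1 − 4.8961·q_2 = (0.6974, 0.8777, -3.5383, -1.4987, -2.2331).
‖u_3‖ = 4.5835, so q_3 = (0.1522, 0.1915, -0.7719, -0.3270, -0.4872).
q_1·a_4 = (-0.1400)·(-2) + 0.5601·1 + (-0.4201)·(-2) + 0.4201·4 + 0.5601·0 = 3.3607; q_2·a_4 = 0.6105·(-2) + (-0.5357)·1 + (-0.2865)·(-2) + 0.4983·4 + 0.0997·0 = 0.8098; q_3·a_4 = 0.1522·(-2) + 0.1915·1 + (-0.7719)·(-2) + (-0.3270)·4 + (-0.4872)·0 = 0.1232.
u_4 = a_4 − 3.3607·q_1 − 0.8098·q_2 − 0.1232·q_3 = (-2.0425, -0.4721, -0.2611, 2.2250, -1.9030).
‖u_4‖ = 3.6104, so q_4 = (-0.5657, -0.1308, -0.0723, 0.6163, -0.5271).

Q = [[-0.1400, 0.6105, 0.1522, -0.5657], [0.5601, -0.5357, 0.1915, -0.1308], [-0.4201, -0.2865, -0.7719, -0.0723], [0.4201, 0.4983, -0.3270, 0.6163], [0.5601, 0.0997, -0.4872, -0.5271]], R = [[7.1414, -0.8402, -2.2404, 3.3607], [0.0000, 4.7217, 4.8961, 0.8098], [0.0000, 0.0000, 4.5835, 0.1232], [0.0000, 0.0000, 0.0000, 3.6104]]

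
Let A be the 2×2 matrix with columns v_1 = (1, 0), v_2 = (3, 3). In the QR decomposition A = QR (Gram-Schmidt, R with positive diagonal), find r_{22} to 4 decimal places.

r_{22} = 3.0000

v_1 = (1, 0); ‖v_1‖ = 1.0000, so e_1 = (1.0000, 0.0000).
e_1·v_2 = 1.0000·3 + 0.0000·3 = 3.0000.
u_2 = v_2 − 3.0000·e_1 = (0.0000, 3.0000).
r_{22} = ‖u_2‖ = 3.0000.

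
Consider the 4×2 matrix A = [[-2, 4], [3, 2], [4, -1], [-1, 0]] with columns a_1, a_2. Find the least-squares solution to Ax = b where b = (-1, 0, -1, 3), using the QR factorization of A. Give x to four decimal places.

a_1 = (-2, 3, 4, -1); ‖a_1‖ = 5.4772, so q_1 = (-0.3651, 0.5477, 0.7303, -0.1826).
q_1·a_2 = (-0.3651)·4 + 0.5477·2 + 0.7303·(-1) + (-0.1826)·0 = -1.0954.
u_2 = a_2 + 1.0954·q_1 = (3.6000, 2.6000, -0.2000, -0.2000).
‖u_2‖ = 4.4497, so q_2 = (0.8090, 0.5843, -0.0449, -0.0449).
Qᵀb = (-0.9129, -0.8989).
Back-substitute: x_2 = -0.8989/4.4497 = -0.2020.
x_1 = (-0.9129 + 1.0954·(-0.2020))/5.4772 = -0.2071.

x = (-0.2071, -0.2020)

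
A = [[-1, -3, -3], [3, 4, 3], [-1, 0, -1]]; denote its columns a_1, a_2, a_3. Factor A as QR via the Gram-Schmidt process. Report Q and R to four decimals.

e_1 = a_1/‖a_1‖ = (-1, 3, -1)/3.3166 = (-0.3015, 0.9045, -0.3015).
r_{12} = e_1·a_2 = 4.5227.
u_2 = a_2 − 4.5227·e_1 = (-1.6364, -0.0909, 1.3636).
‖u_2‖ = 2.1320, so e_2 = (-0.7675, -0.0426, 0.6396).
r_{13} = e_1·a_3 = 3.9196; r_{23} = e_2·a_3 = 1.5350.
u_3 = a_3 − 3.9196·e_1 − 1.5350·e_2 = (-0.6400, -0.4800, -0.8000).
‖u_3‖ = 1.1314, so e_3 = (-0.5657, -0.4243, -0.7071).

Q = [[-0.3015, -0.7675, -0.5657], [0.9045, -0.0426, -0.4243], [-0.3015, 0.6396, -0.7071]], R = [[3.3166, 4.5227, 3.9196], [0.0000, 2.1320, 1.5350], [0.0000, 0.0000, 1.1314]]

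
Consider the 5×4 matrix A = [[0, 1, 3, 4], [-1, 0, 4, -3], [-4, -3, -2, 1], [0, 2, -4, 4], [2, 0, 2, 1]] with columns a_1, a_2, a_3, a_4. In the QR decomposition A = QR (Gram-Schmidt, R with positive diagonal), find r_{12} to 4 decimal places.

a_1 = (0, -1, -4, 0, 2); ‖a_1‖ = 4.5826, so e_1 = (0.0000, -0.2182, -0.8729, 0.0000, 0.4364).
r_{12} = e_1·a_2 = 2.6186.

r_{12} = 2.6186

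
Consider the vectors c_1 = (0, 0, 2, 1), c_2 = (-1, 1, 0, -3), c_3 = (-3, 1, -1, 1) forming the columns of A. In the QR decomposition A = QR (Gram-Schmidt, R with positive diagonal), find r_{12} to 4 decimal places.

r_{12} = -1.3416

c_1 = (0, 0, 2, 1); ‖c_1‖ = 2.2361, so q_1 = (0.0000, 0.0000, 0.8944, 0.4472).
r_{12} = q_1·c_2 = -1.3416.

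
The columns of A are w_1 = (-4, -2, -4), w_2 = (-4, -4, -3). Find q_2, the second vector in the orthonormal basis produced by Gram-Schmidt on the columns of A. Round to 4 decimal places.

q_2 = (0.0000, -0.8944, 0.4472)

w_1 = (-4, -2, -4); ‖w_1‖ = 6.0000, so q_1 = (-0.6667, -0.3333, -0.6667).
q_1·w_2 = (-0.6667)·(-4) + (-0.3333)·(-4) + (-0.6667)·(-3) = 6.0000.
u_2 = w_2 − 6.0000·q_1 = (0.0000, -2.0000, 1.0000).
‖u_2‖ = 2.2361, so q_2 = (0.0000, -0.8944, 0.4472).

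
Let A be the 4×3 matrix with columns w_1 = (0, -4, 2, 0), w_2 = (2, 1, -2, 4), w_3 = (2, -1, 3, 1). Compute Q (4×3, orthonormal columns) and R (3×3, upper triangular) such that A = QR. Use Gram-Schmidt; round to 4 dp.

Q = [[0.0000, 0.4284, 0.5180], [-0.8944, -0.1285, 0.3823], [0.4472, -0.2570, 0.7647], [0.0000, 0.8567, 0.0278]], R = [[4.4721, -1.7889, 2.2361], [0.0000, 4.6690, 1.0709], [0.0000, 0.0000, 2.9754]]

w_1 = (0, -4, 2, 0); ‖w_1‖ = 4.4721, so e_1 = (0.0000, -0.8944, 0.4472, 0.0000).
e_1·w_2 = 0.0000·2 + (-0.8944)·1 + 0.4472·(-2) + 0.0000·4 = -1.7889.
u_2 = w_2 + 1.7889·e_1 = (2.0000, -0.6000, -1.2000, 4.0000).
‖u_2‖ = 4.6690, so e_2 = (0.4284, -0.1285, -0.2570, 0.8567).
e_1·w_3 = 0.0000·2 + (-0.8944)·(-1) + 0.4472·3 + 0.0000·1 = 2.2361; e_2·w_3 = 0.4284·2 + (-0.1285)·(-1) + (-0.2570)·3 + 0.8567·1 = 1.0709.
u_3 = w_3 − 2.2361·e_1 − 1.0709·e_2 = (1.5413, 1.1376, 2.2752, 0.0826).
‖u_3‖ = 2.9754, so e_3 = (0.5180, 0.3823, 0.7647, 0.0278).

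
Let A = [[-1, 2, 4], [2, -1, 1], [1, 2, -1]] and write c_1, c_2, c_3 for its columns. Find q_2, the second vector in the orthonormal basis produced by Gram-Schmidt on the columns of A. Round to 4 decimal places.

q_1 = c_1/‖c_1‖ = (-1, 2, 1)/2.4495 = (-0.4082, 0.8165, 0.4082).
r_{12} = q_1·c_2 = -0.8165.
u_2 = c_2 + 0.8165·q_1 = (1.6667, -0.3333, 2.3333).
‖u_2‖ = 2.8868, so q_2 = (0.5774, -0.1155, 0.8083).

q_2 = (0.5774, -0.1155, 0.8083)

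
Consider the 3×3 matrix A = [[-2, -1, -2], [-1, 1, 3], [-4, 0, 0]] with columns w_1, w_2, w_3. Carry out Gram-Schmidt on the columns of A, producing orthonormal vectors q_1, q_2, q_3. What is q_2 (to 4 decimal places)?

q_1 = w_1/‖w_1‖ = (-2, -1, -4)/4.5826 = (-0.4364, -0.2182, -0.8729).
r_{12} = q_1·w_2 = 0.2182.
u_2 = w_2 − 0.2182·q_1 = (-0.9048, 1.0476, 0.1905).
‖u_2‖ = 1.3973, so q_2 = (-0.6475, 0.7498, 0.1363).

q_2 = (-0.6475, 0.7498, 0.1363)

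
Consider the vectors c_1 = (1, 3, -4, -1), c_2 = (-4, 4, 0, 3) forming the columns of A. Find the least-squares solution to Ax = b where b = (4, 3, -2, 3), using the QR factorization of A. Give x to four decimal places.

x = (0.6590, 0.0416)

c_1 = (1, 3, -4, -1); ‖c_1‖ = 5.1962, so e_1 = (0.1925, 0.5774, -0.7698, -0.1925).
e_1·c_2 = 0.1925·(-4) + 0.5774·4 + (-0.7698)·0 + (-0.1925)·3 = 0.9623.
u_2 = c_2 − 0.9623·e_1 = (-4.1852, 3.4444, 0.7407, 3.1852).
‖u_2‖ = 6.3304, so e_2 = (-0.6611, 0.5441, 0.1170, 0.5032).
Qᵀb = (3.4641, 0.2633).
Back-substitute: x_2 = 0.2633/6.3304 = 0.0416.
x_1 = (3.4641 − 0.9623·0.0416)/5.1962 = 0.6590.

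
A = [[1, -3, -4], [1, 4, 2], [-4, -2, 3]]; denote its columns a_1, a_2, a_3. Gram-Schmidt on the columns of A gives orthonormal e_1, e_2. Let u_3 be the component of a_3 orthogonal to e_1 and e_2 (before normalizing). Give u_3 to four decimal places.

a_1 = (1, 1, -4); ‖a_1‖ = 4.2426, so e_1 = (0.2357, 0.2357, -0.9428).
e_1·a_2 = 0.2357·(-3) + 0.2357·4 + (-0.9428)·(-2) = 2.1213.
u_2 = a_2 − 2.1213·e_1 = (-3.5000, 3.5000, 0.0000).
‖u_2‖ = 4.9497, so e_2 = (-0.7071, 0.7071, 0.0000).
e_1·a_3 = 0.2357·(-4) + 0.2357·2 + (-0.9428)·3 = -3.2998; e_2·a_3 = (-0.7071)·(-4) + 0.7071·2 + 0.0000·3 = 4.2426.
u_3 = a_3 + 3.2998·e_1 − 4.2426·e_2 = (-0.2222, -0.2222, -0.1111).

u_3 = (-0.2222, -0.2222, -0.1111)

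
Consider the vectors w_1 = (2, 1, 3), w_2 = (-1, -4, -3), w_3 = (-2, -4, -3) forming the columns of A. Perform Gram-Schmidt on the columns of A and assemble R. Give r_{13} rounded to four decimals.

e_1 = w_1/‖w_1‖ = (2, 1, 3)/3.7417 = (0.5345, 0.2673, 0.8018).
r_{13} = e_1·w_3 = -4.5434.

r_{13} = -4.5434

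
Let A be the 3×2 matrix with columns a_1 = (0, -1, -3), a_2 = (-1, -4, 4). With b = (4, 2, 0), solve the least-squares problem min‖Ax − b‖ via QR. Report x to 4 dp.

x = (-0.6090, -0.5113)

a_1 = (0, -1, -3); ‖a_1‖ = 3.1623, so e_1 = (0.0000, -0.3162, -0.9487).
e_1·a_2 = 0.0000·(-1) + (-0.3162)·(-4) + (-0.9487)·4 = -2.5298.
u_2 = a_2 + 2.5298·e_1 = (-1.0000, -4.8000, 1.6000).
‖u_2‖ = 5.1575, so e_2 = (-0.1939, -0.9307, 0.3102).
Qᵀb = (-0.6325, -2.6369).
Back-substitute: x_2 = -2.6369/5.1575 = -0.5113.
x_1 = (-0.6325 + 2.5298·(-0.5113))/3.1623 = -0.6090.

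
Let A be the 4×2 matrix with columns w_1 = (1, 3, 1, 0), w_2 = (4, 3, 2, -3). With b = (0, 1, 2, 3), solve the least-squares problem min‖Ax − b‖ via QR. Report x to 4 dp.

w_1 = (1, 3, 1, 0); ‖w_1‖ = 3.3166, so e_1 = (0.3015, 0.9045, 0.3015, 0.0000).
e_1·w_2 = 0.3015·4 + 0.9045·3 + 0.3015·2 + 0.0000·(-3) = 4.5227.
u_2 = w_2 − 4.5227·e_1 = (2.6364, -1.0909, 0.6364, -3.0000).
‖u_2‖ = 4.1887, so e_2 = (0.6294, -0.2604, 0.1519, -0.7162).
Qᵀb = (1.5076, -2.1052).
Back-substitute: x_2 = -2.1052/4.1887 = -0.5026.
x_1 = (1.5076 − 4.5227·(-0.5026))/3.3166 = 1.1399.

x = (1.1399, -0.5026)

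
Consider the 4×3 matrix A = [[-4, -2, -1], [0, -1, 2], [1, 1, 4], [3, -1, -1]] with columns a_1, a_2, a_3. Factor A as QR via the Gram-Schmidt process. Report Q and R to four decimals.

a_1 = (-4, 0, 1, 3); ‖a_1‖ = 5.0990, so e_1 = (-0.7845, 0.0000, 0.1961, 0.5883).
e_1·a_2 = (-0.7845)·(-2) + 0.0000·(-1) + 0.1961·1 + 0.5883·(-1) = 1.1767.
u_2 = a_2 − 1.1767·e_1 = (-1.0769, -1.0000, 0.7692, -1.6923).
‖u_2‖ = 2.3697, so e_2 = (-0.4545, -0.4220, 0.3246, -0.7142).
e_1·a_3 = (-0.7845)·(-1) + 0.0000·2 + 0.1961·4 + 0.5883·(-1) = 0.9806; e_2·a_3 = (-0.4545)·(-1) + (-0.4220)·2 + 0.3246·4 + (-0.7142)·(-1) = 1.6231.
u_3 = a_3 − 0.9806·e_1 − 1.6231·e_2 = (0.5068, 2.6849, 3.2808, -0.4178).
‖u_3‖ = 4.2900, so e_3 = (0.1181, 0.6259, 0.7648, -0.0974).

Q = [[-0.7845, -0.4545, 0.1181], [0.0000, -0.4220, 0.6259], [0.1961, 0.3246, 0.7648], [0.5883, -0.7142, -0.0974]], R = [[5.0990, 1.1767, 0.9806], [0.0000, 2.3697, 1.6231], [0.0000, 0.0000, 4.2900]]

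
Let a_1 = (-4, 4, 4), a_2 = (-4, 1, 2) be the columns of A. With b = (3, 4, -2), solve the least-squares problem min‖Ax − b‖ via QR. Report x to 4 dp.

e_1 = a_1/‖a_1‖ = (-4, 4, 4)/6.9282 = (-0.5774, 0.5774, 0.5774).
r_{12} = e_1·a_2 = 4.0415.
u_2 = a_2 − 4.0415·e_1 = (-1.6667, -1.3333, -0.3333).
‖u_2‖ = 2.1602, so e_2 = (-0.7715, -0.6172, -0.1543).
Qᵀb = (-0.5774, -4.4748).
Back-substitute: x_2 = -4.4748/2.1602 = -2.0714.
x_1 = (-0.5774 − 4.0415·(-2.0714))/6.9282 = 1.1250.

x = (1.1250, -2.0714)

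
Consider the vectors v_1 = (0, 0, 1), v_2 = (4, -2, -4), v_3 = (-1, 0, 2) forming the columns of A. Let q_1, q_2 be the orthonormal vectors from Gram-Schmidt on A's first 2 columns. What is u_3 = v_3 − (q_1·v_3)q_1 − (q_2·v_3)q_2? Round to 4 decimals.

u_3 = (-0.2000, -0.4000, 0.0000)

q_1 = v_1/‖v_1‖ = (0, 0, 1)/1.0000 = (0.0000, 0.0000, 1.0000).
r_{12} = q_1·v_2 = -4.0000.
u_2 = v_2 + 4.0000·q_1 = (4.0000, -2.0000, 0.0000).
‖u_2‖ = 4.4721, so q_2 = (0.8944, -0.4472, 0.0000).
r_{13} = q_1·v_3 = 2.0000; r_{23} = q_2·v_3 = -0.8944.
u_3 = v_3 − 2.0000·q_1 + 0.8944·q_2 = (-0.2000, -0.4000, 0.0000).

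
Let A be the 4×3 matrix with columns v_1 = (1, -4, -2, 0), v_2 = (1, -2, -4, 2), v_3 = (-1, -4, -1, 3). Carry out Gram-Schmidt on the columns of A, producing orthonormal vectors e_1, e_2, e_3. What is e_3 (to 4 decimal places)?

e_1 = v_1/‖v_1‖ = (1, -4, -2, 0)/4.5826 = (0.2182, -0.8729, -0.4364, 0.0000).
r_{12} = e_1·v_2 = 3.7097.
u_2 = v_2 − 3.7097·e_1 = (0.1905, 1.2381, -2.3810, 2.0000).
‖u_2‖ = 3.3523, so e_2 = (0.0568, 0.3693, -0.7102, 0.5966).
r_{13} = e_1·v_3 = 3.7097; r_{23} = e_2·v_3 = 0.9659.
u_3 = v_3 − 3.7097·e_1 − 0.9659·e_2 = (-1.8644, -1.1186, 1.3051, 2.4237).
‖u_3‖ = 3.5079, so e_3 = (-0.5315, -0.3189, 0.3720, 0.6909).

e_3 = (-0.5315, -0.3189, 0.3720, 0.6909)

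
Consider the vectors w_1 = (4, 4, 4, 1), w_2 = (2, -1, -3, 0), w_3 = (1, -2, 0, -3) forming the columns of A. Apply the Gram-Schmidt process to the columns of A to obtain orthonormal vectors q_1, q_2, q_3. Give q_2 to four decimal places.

w_1 = (4, 4, 4, 1); ‖w_1‖ = 7.0000, so q_1 = (0.5714, 0.5714, 0.5714, 0.1429).
q_1·w_2 = 0.5714·2 + 0.5714·(-1) + 0.5714·(-3) + 0.1429·0 = -1.1429.
u_2 = w_2 + 1.1429·q_1 = (2.6531, -0.3469, -2.3469, 0.1633).
‖u_2‖ = 3.5628, so q_2 = (0.7446, -0.0974, -0.6587, 0.0458).

q_2 = (0.7446, -0.0974, -0.6587, 0.0458)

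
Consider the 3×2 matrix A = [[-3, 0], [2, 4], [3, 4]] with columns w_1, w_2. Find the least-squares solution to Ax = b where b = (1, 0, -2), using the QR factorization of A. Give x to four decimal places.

x = (-0.4211, 0.0132)

w_1 = (-3, 2, 3); ‖w_1‖ = 4.6904, so e_1 = (-0.6396, 0.4264, 0.6396).
e_1·w_2 = (-0.6396)·0 + 0.4264·4 + 0.6396·4 = 4.2640.
u_2 = w_2 − 4.2640·e_1 = (2.7273, 2.1818, 1.2727).
‖u_2‖ = 3.7173, so e_2 = (0.7337, 0.5869, 0.3424).
Qᵀb = (-1.9188, 0.0489).
Back-substitute: x_2 = 0.0489/3.7173 = 0.0132.
x_1 = (-1.9188 − 4.2640·0.0132)/4.6904 = -0.4211.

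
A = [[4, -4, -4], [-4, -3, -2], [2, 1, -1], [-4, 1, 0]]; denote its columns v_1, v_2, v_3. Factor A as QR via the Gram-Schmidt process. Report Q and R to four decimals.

v_1 = (4, -4, 2, -4); ‖v_1‖ = 7.2111, so q_1 = (0.5547, -0.5547, 0.2774, -0.5547).
q_1·v_2 = 0.5547·(-4) + (-0.5547)·(-3) + 0.2774·1 + (-0.5547)·1 = -0.8321.
u_2 = v_2 + 0.8321·q_1 = (-3.5385, -3.4615, 1.2308, 0.5385).
‖u_2‖ = 5.1291, so q_2 = (-0.6899, -0.6749, 0.2400, 0.1050).
q_1·v_3 = 0.5547·(-4) + (-0.5547)·(-2) + 0.2774·(-1) + (-0.5547)·0 = -1.3868; q_2·v_3 = (-0.6899)·(-4) + (-0.6749)·(-2) + 0.2400·(-1) + 0.1050·0 = 3.8693.
u_3 = v_3 + 1.3868·q_1 − 3.8693·q_2 = (-0.5614, -0.1579, -1.5439, -1.1754).
‖u_3‖ = 2.0261, so q_3 = (-0.2771, -0.0779, -0.7620, -0.5801).

Q = [[0.5547, -0.6899, -0.2771], [-0.5547, -0.6749, -0.0779], [0.2774, 0.2400, -0.7620], [-0.5547, 0.1050, -0.5801]], R = [[7.2111, -0.8321, -1.3868], [0.0000, 5.1291, 3.8693], [0.0000, 0.0000, 2.0261]]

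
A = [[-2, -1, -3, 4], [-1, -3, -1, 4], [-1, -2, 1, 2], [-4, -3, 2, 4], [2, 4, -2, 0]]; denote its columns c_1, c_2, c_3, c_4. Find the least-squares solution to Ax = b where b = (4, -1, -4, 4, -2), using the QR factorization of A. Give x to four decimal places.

x = (-3.2591, 0.3921, -1.4289, -1.4192)

c_1 = (-2, -1, -1, -4, 2); ‖c_1‖ = 5.0990, so q_1 = (-0.3922, -0.1961, -0.1961, -0.7845, 0.3922).
q_1·c_2 = (-0.3922)·(-1) + (-0.1961)·(-3) + (-0.1961)·(-2) + (-0.7845)·(-3) + 0.3922·4 = 5.2951.
u_2 = c_2 − 5.2951·q_1 = (1.0769, -1.9615, -0.9615, 1.1538, 1.9231).
‖u_2‖ = 3.3108, so q_2 = (0.3253, -0.5925, -0.2904, 0.3485, 0.5808).
q_1·c_3 = (-0.3922)·(-3) + (-0.1961)·(-1) + (-0.1961)·1 + (-0.7845)·2 + 0.3922·(-2) = -1.1767; q_2·c_3 = 0.3253·(-3) + (-0.5925)·(-1) + (-0.2904)·1 + 0.3485·2 + 0.5808·(-2) = -1.1385.
u_3 = c_3 + 1.1767·q_1 + 1.1385·q_2 = (-3.0912, -1.9053, 0.4386, 1.4737, -0.8772).
‖u_3‖ = 4.0397, so q_3 = (-0.7652, -0.4716, 0.1086, 0.3648, -0.2171).
q_1·c_4 = (-0.3922)·4 + (-0.1961)·4 + (-0.1961)·2 + (-0.7845)·4 + 0.3922·0 = -5.8835; q_2·c_4 = 0.3253·4 + (-0.5925)·4 + (-0.2904)·2 + 0.3485·4 + 0.5808·0 = -0.2556; q_3·c_4 = (-0.7652)·4 + (-0.4716)·4 + 0.1086·2 + 0.3648·4 + (-0.2171)·0 = -3.2710.
u_4 = c_4 + 5.8835·q_1 + 0.2556·q_2 + 3.2710·q_3 = (-0.7276, 1.1520, 1.1271, 0.6670, 1.7459).
‖u_4‖ = 2.5729, so q_4 = (-0.2828, 0.4478, 0.4381, 0.2592, 0.6786).
Qᵀb = (-4.5107, 3.2876, -1.1300, -3.6514).
Back-substitute: x_4 = -3.6514/2.5729 = -1.4192.
x_3 = (-1.1300 + 3.2710·(-1.4192))/4.0397 = -1.4289.
x_2 = (3.2876 + 1.1385·(-1.4289) + 0.2556·(-1.4192))/3.3108 = 0.3921.
x_1 = (-4.5107 − 5.2951·0.3921 + 1.1767·(-1.4289) + 5.8835·(-1.4192))/5.0990 = -3.2591.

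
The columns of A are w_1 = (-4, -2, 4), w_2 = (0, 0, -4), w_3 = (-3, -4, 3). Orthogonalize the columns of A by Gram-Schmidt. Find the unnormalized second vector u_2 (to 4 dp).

e_1 = w_1/‖w_1‖ = (-4, -2, 4)/6.0000 = (-0.6667, -0.3333, 0.6667).
r_{12} = e_1·w_2 = -2.6667.
u_2 = w_2 + 2.6667·e_1 = (-1.7778, -0.8889, -2.2222).

u_2 = (-1.7778, -0.8889, -2.2222)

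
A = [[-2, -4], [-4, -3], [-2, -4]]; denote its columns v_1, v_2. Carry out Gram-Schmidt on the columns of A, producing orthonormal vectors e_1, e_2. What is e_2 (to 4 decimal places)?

e_1 = v_1/‖v_1‖ = (-2, -4, -2)/4.8990 = (-0.4082, -0.8165, -0.4082).
r_{12} = e_1·v_2 = 5.7155.
u_2 = v_2 − 5.7155·e_1 = (-1.6667, 1.6667, -1.6667).
‖u_2‖ = 2.8868, so e_2 = (-0.5774, 0.5774, -0.5774).

e_2 = (-0.5774, 0.5774, -0.5774)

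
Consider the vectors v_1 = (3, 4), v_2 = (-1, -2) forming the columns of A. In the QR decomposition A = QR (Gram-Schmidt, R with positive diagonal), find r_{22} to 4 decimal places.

v_1 = (3, 4); ‖v_1‖ = 5.0000, so q_1 = (0.6000, 0.8000).
q_1·v_2 = 0.6000·(-1) + 0.8000·(-2) = -2.2000.
u_2 = v_2 + 2.2000·q_1 = (0.3200, -0.2400).
r_{22} = ‖u_2‖ = 0.4000.

r_{22} = 0.4000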